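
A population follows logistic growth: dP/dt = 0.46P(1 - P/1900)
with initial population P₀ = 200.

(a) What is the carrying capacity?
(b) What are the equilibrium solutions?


Logistic ODE dP/dt = 0.46P(1 - P/1900) has equilibria where dP/dt = 0, i.e. P = 0 or P = 1900.
The coefficient (1 - P/K) = 0 when P = K, identifying K = 1900 as the carrying capacity.
(a) K = 1900; (b) equilibria P = 0 and P = 1900.


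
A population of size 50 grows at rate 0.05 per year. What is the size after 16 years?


The ODE dP/dt = 0.05P has solution P(t) = P(0)e^(0.05t).
Substitute P(0) = 50 and t = 16: P(16) = 50 e^(0.80) ≈ 111.


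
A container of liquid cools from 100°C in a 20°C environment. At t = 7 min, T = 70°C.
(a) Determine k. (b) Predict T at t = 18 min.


Newton's law: T(t) = T_a + (T₀ - T_a)e^(-kt).
(a) Use T(7) = 70: (70 - 20)/(100 - 20) = e^(-k·7), so k = -ln(0.625)/7 ≈ 0.0671.
(b) Apply k to t = 18: T(18) = 20 + (80)e^(-1.209) ≈ 43.9°C.


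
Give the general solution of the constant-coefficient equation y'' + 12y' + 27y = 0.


Characteristic equation: r² + 12r + 27 = 0.
Factor: (r + 9)(r + 3) = 0 ⇒ r = -9, -3 (distinct real).
General solution: y = C₁e^(-9x) + C₂e^(-3x).


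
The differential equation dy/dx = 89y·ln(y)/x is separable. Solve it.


Separate: dy/[y ln(y)] = 89 dx/x.
Substitute u = ln(y): du/u = 89 dx/x.
Integrate: ln|ln(y)| = 89ln|x| + C₀, hence ln(y) = C·x^89.


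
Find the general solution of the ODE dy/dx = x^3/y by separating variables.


Separate variables: y dy = x^3 dx.
Integrate both sides: y²/2 = (1/4)x^4 + C₀.
Multiply by 2: y² = (1/2)x^4 + C.


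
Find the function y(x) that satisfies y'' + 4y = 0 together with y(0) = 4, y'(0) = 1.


Characteristic roots of r² + 4 = 0 are ±2i, so y = C₁cos(2x) + C₂sin(2x).
Apply y(0) = 4: C₁ = 4. Differentiate and apply y'(0) = 1: 2·C₂ = 1, so C₂ = 1/2.
Particular solution: y = 4cos(2x) + (1/2)sin(2x).


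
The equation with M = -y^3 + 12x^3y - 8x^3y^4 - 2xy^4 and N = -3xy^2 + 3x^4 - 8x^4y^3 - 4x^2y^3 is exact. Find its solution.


Check exactness: ∂M/∂y = -3y^2 + 12x^3 - 32x^3y^3 - 8xy^3 and ∂N/∂x = -3y^2 + 12x^3 - 32x^3y^3 - 8xy^3; equal, so the equation is exact.
Integrate M with respect to x (treating y as constant): ∫M dx = -xy^3 + 3x^4y - 2x^4y^4 - x^2y^4 + h(y).
Differentiate w.r.t. y and set equal to N: all terms match, so h'(y) = 0 and h is a constant absorbed into C.
General solution: -xy^3 + 3x^4y - 2x^4y^4 - x^2y^4 = C.


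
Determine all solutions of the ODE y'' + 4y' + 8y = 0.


Characteristic equation: r² + 4r + 8 = 0.
Discriminant is negative; roots r = -2 ± 2i (complex conjugate pair).
General solution uses e^(α x)(C₁ cos(β x) + C₂ sin(β x)): y = e^(-2x)(C₁cos(2x) + C₂sin(2x)).


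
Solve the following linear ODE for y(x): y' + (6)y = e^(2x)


P(x) = 6 ⇒ μ = e^(6x).
(μ y)' = e^(8x) ⇒ μ y = e^(8x)/8 + C.
Divide by μ: y = (1/8)e^(2x) + Ce^(-6x).


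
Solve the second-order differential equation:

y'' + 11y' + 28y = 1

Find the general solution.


Characteristic roots of r² + 11r + 28 = 0 are -7, -4.
y_h = C₁e^(-7x) + C₂e^(-4x).
Constant forcing; try y_p = A. Then 28A = 1 ⇒ A = 1/28.
General solution: y = C₁e^(-7x) + C₂e^(-4x) + 1/28.


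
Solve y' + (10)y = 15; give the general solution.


P(x) = 10, Q(x) = 15; integrating factor μ = e^(10x).
(μ y)' = 15e^(10x) ⇒ μ y = (3/2)e^(10x) + C.
Divide by μ: y = 3/2 + Ce^(-10x).


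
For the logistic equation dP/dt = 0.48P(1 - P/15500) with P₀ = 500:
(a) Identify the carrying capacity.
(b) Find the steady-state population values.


Logistic ODE dP/dt = 0.48P(1 - P/15500) has equilibria where dP/dt = 0, i.e. P = 0 or P = 15500.
The coefficient (1 - P/K) = 0 when P = K, identifying K = 15500 as the carrying capacity.
(a) K = 15500; (b) equilibria P = 0 and P = 15500.


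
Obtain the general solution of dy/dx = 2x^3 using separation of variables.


Integrate both sides with respect to x: y = ∫ 2x^3 dx = (1/2)x^4 + C.


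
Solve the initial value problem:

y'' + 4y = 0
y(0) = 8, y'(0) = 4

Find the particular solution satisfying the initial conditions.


Characteristic roots of r² + 4 = 0 are ±2i, so y = C₁cos(2x) + C₂sin(2x).
Apply y(0) = 8: C₁ = 8. Differentiate and apply y'(0) = 4: 2·C₂ = 4, so C₂ = 2.
Particular solution: y = 8cos(2x) + 2sin(2x).


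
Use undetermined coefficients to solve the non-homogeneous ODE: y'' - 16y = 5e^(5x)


Characteristic roots of r² - 16 = 0 are -4, 4.
y_h = C₁e^(-4x) + C₂e^(4x).
Forcing exponent 5 is not a characteristic root; try y_p = Ae^(5x).
Substitute: A·(25 + (0)·5 + (-16)) = A·9 = 5, so A = 5/9.
General solution: y = C₁e^(-4x) + C₂e^(4x) + (5/9)e^(5x).


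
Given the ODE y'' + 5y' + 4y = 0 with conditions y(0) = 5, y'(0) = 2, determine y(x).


Characteristic roots of r² + 5r + 4 = 0 are -1, -4.
General solution y = c₁ e^(-x) + c₂ e^(-4x).
Apply y(0) = 5: c₁ + c₂ = 5. Apply y'(0) = 2: -1 c₁ - 4 c₂ = 2.
Solve: c₁ = 22/3, c₂ = -7/3.
Particular solution: y = (22/3)e^(-x) - (7/3)e^(-4x).


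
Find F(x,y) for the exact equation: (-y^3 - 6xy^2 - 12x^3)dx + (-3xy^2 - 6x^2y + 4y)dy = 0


Check exactness: ∂M/∂y = -3y^2 - 12xy and ∂N/∂x = -3y^2 - 12xy; equal, so the equation is exact.
Integrate M with respect to x (treating y as constant): ∫M dx = -xy^3 - 3x^2y^2 - 3x^4 + h(y).
Differentiate w.r.t. y and set equal to N: the x-dependent terms already match, leaving h'(y) = 4y. Integrate: h(y) = 2y^2.
So F(x,y) = -xy^3 - 3x^2y^2 - 3x^4 + 2y^2.
General solution: -xy^3 - 3x^2y^2 - 3x^4 + 2y^2 = C.


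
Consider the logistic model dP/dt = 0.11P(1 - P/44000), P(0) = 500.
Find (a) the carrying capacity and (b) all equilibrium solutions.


Logistic ODE dP/dt = 0.11P(1 - P/44000) has equilibria where dP/dt = 0, i.e. P = 0 or P = 44000.
The coefficient (1 - P/K) = 0 when P = K, identifying K = 44000 as the carrying capacity.
(a) K = 44000; (b) equilibria P = 0 and P = 44000.


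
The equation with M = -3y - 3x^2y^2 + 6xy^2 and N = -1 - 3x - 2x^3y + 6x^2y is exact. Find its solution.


Check exactness: ∂M/∂y = -3 - 6x^2y + 12xy and ∂N/∂x = -3 - 6x^2y + 12xy; equal, so the equation is exact.
Integrate M with respect to x (treating y as constant): ∫M dx = -3xy - x^3y^2 + 3x^2y^2 + h(y).
Differentiate w.r.t. y and set equal to N: the x-dependent terms already match, leaving h'(y) = -1. Integrate: h(y) = -y.
So F(x,y) = -y - 3xy - x^3y^2 + 3x^2y^2.
General solution: -y - 3xy - x^3y^2 + 3x^2y^2 = C.


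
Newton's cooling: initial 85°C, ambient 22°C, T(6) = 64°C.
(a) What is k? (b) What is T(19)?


Newton's law: T(t) = T_a + (T₀ - T_a)e^(-kt).
(a) Use T(6) = 64: (64 - 22)/(85 - 22) = e^(-k·6), so k = -ln(0.667)/6 ≈ 0.0676.
(b) Apply k to t = 19: T(19) = 22 + (63)e^(-1.284) ≈ 39.4°C.


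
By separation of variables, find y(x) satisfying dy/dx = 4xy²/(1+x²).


Separate: dy/y² = 4x/(1+x²) dx.
Integrate LHS: ∫ dy/y² = -1/y.
Integrate RHS via u = 1+x²: 2ln(1+x²) + C.
Result: -1/y = 2ln(1+x²) + C.


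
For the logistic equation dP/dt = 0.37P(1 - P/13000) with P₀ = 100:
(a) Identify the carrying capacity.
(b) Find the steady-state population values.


Logistic ODE dP/dt = 0.37P(1 - P/13000) has equilibria where dP/dt = 0, i.e. P = 0 or P = 13000.
The coefficient (1 - P/K) = 0 when P = K, identifying K = 13000 as the carrying capacity.
(a) K = 13000; (b) equilibria P = 0 and P = 13000.


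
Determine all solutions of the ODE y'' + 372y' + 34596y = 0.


Characteristic equation: r² + 372r + 34596 = 0, i.e. (r + 186)² = 0.
Repeated root r = -186; include an x factor for the second linearly independent solution.
General solution: y = (C₁ + C₂x)e^(-186x).


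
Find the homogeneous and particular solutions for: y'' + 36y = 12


Homogeneous part: r² + 36 = 0 ⇒ r = ±6i, so y_h = C₁cos(6x) + C₂sin(6x).
Try constant y_p = A; plug in: 36A = 12 ⇒ A = 1/3.
General solution: y = C₁cos(6x) + C₂sin(6x) + 1/3.


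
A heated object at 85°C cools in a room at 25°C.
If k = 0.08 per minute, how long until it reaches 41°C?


From T(t) = T_a + (T₀ - T_a)e^(-kt), set T(t) = 41:
(41 - 25) / (85 - 25) = e^(-0.08t), so t = -ln(0.267)/0.08 ≈ 16.5 minutes.


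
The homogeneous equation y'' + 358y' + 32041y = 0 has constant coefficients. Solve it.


Characteristic equation: r² + 358r + 32041 = 0, i.e. (r + 179)² = 0.
Repeated root r = -179; include an x factor for the second linearly independent solution.
General solution: y = (C₁ + C₂x)e^(-179x).


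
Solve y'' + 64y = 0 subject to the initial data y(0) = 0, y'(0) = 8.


Characteristic roots of r² + 64 = 0 are ±8i, so y = C₁cos(8x) + C₂sin(8x).
Apply y(0) = 0: C₁ = 0. Differentiate and apply y'(0) = 8: 8·C₂ = 8, so C₂ = 1.
Particular solution: y = sin(8x).


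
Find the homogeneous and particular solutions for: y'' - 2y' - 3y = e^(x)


Characteristic roots of r² - 2r - 3 = 0 are -1, 3.
y_h = C₁e^(-x) + C₂e^(3x).
Forcing exponent 1 is not a characteristic root; try y_p = Ae^(x).
Substitute: A·(1 + (-2)·1 + (-3)) = A·-4 = 1, so A = -1/4.
General solution: y = C₁e^(-x) + C₂e^(3x) - (1/4)e^(x).


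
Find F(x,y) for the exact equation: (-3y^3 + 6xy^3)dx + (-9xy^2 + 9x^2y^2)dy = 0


Check exactness: ∂M/∂y = -9y^2 + 18xy^2 and ∂N/∂x = -9y^2 + 18xy^2; equal, so the equation is exact.
Integrate M with respect to x (treating y as constant): ∫M dx = -3xy^3 + 3x^2y^3 + h(y).
Differentiate w.r.t. y and set equal to N: all terms match, so h'(y) = 0 and h is a constant absorbed into C.
General solution: -3xy^3 + 3x^2y^3 = C.


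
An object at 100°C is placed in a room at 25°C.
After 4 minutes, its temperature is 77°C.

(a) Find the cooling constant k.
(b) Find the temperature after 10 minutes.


Newton's law: T(t) = T_a + (T₀ - T_a)e^(-kt).
(a) Use T(4) = 77: (77 - 25)/(100 - 25) = e^(-k·4), so k = -ln(0.693)/4 ≈ 0.0916.
(b) Apply k to t = 10: T(10) = 25 + (75)e^(-0.916) ≈ 55.0°C.


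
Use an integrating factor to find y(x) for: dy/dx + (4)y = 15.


P(x) = 4, Q(x) = 15; integrating factor μ = e^(4x).
(μ y)' = 15e^(4x) ⇒ μ y = (15/4)e^(4x) + C.
Divide by μ: y = 15/4 + Ce^(-4x).


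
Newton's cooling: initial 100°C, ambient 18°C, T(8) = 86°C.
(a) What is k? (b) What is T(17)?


Newton's law: T(t) = T_a + (T₀ - T_a)e^(-kt).
(a) Use T(8) = 86: (86 - 18)/(100 - 18) = e^(-k·8), so k = -ln(0.829)/8 ≈ 0.0234.
(b) Apply k to t = 17: T(17) = 18 + (82)e^(-0.398) ≈ 73.1°C.


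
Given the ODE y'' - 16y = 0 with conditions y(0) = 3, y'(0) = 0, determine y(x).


Characteristic roots of r² - 16 = 0 are 4, -4.
General solution y = c₁ e^(4x) + c₂ e^(-4x).
Apply y(0) = 3: c₁ + c₂ = 3. Apply y'(0) = 0: 4 c₁ - 4 c₂ = 0.
Solve: c₁ = 3/2, c₂ = 3/2.
Particular solution: y = (3/2)e^(4x) + (3/2)e^(-4x).


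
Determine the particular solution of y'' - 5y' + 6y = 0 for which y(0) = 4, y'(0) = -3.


Characteristic roots of r² - 5r + 6 = 0 are 2, 3.
General solution y = c₁ e^(2x) + c₂ e^(3x).
Apply y(0) = 4: c₁ + c₂ = 4. Apply y'(0) = -3: 2 c₁ + 3 c₂ = -3.
Solve: c₁ = 15, c₂ = -11.
Particular solution: y = 15e^(2x) - 11e^(3x).


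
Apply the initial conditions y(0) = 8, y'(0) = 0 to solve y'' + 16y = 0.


Characteristic roots of r² + 16 = 0 are ±4i, so y = C₁cos(4x) + C₂sin(4x).
Apply y(0) = 8: C₁ = 8. Differentiate and apply y'(0) = 0: 4·C₂ = 0, so C₂ = 0.
Particular solution: y = 8cos(4x).


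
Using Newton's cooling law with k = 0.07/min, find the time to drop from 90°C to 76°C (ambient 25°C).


From T(t) = T_a + (T₀ - T_a)e^(-kt), set T(t) = 76:
(76 - 25) / (90 - 25) = e^(-0.07t), so t = -ln(0.785)/0.07 ≈ 3.5 minutes.


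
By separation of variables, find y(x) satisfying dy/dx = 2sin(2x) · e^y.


Separate: e^(-y) dy = 2sin(2x) dx.
Integrate: -e^(-y) = -cos(2x) + C₀.
Rearrange: e^(-y) = cos(2x) + C.


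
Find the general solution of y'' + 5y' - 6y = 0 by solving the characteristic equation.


Characteristic equation: r² + 5r - 6 = 0.
Factor: (r - 1)(r + 6) = 0 ⇒ r = 1, -6 (distinct real).
General solution: y = C₁e^(x) + C₂e^(-6x).


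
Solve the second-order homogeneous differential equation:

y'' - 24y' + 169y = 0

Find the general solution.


Characteristic equation: r² - 24r + 169 = 0.
Discriminant is negative; roots r = 12 ± 5i (complex conjugate pair).
General solution uses e^(α x)(C₁ cos(β x) + C₂ sin(β x)): y = e^(12x)(C₁cos(5x) + C₂sin(5x)).


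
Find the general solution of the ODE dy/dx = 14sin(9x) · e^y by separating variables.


Separate: e^(-y) dy = 14sin(9x) dx.
Integrate: -e^(-y) = -(14/9)cos(9x) + C₀.
Rearrange: e^(-y) = (14/9)cos(9x) + C.


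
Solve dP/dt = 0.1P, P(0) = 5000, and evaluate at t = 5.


The ODE dP/dt = 0.1P has solution P(t) = P(0)e^(0.1t).
Substitute P(0) = 5000 and t = 5: P(5) = 5000 e^(0.50) ≈ 8244.


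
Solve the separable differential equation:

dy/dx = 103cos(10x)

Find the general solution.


g(y) = 1, so integrate directly: y = ∫ 103cos(10x) dx = (103/10)sin(10x) + C.


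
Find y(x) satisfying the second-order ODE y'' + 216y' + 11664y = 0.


Characteristic equation: r² + 216r + 11664 = 0, i.e. (r + 108)² = 0.
Repeated root r = -108; include an x factor for the second linearly independent solution.
General solution: y = (C₁ + C₂x)e^(-108x).


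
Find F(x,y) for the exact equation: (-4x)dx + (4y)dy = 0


Check exactness: ∂M/∂y = 0 and ∂N/∂x = 0; equal, so the equation is exact.
Integrate M with respect to x (treating y as constant): ∫M dx = -2x^2 + h(y).
Differentiate w.r.t. y and set equal to N: the x-dependent terms already match, leaving h'(y) = 4y. Integrate: h(y) = 2y^2.
So F(x,y) = 2y^2 - 2x^2.
General solution: 2y^2 - 2x^2 = C.


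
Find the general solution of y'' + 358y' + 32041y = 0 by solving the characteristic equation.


Characteristic equation: r² + 358r + 32041 = 0, i.e. (r + 179)² = 0.
Repeated root r = -179; include an x factor for the second linearly independent solution.
General solution: y = (C₁ + C₂x)e^(-179x).


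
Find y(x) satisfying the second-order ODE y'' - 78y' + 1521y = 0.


Characteristic equation: r² - 78r + 1521 = 0, i.e. (r - 39)² = 0.
Repeated root r = 39; include an x factor for the second linearly independent solution.
General solution: y = (C₁ + C₂x)e^(39x).


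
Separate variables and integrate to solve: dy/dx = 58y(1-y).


Separate: dy/[y(1-y)] = 58 dx.
Partial fractions: 1/[y(1-y)] = 1/y + 1/(1-y).
Integrate: ln|y/(1-y)| = 58x + C₀.
Solve for y: y = 1/(1 + Ce^(-58x)).


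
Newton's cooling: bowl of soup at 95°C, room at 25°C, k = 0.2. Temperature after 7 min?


Newton's law: dT/dt = -k(T - T_a) has solution T(t) = T_a + (T₀ - T_a)e^(-kt).
Plug in T_a = 25, T₀ = 95, k = 0.2, t = 7: T(7) = 25 + (70)e^(-1.40) ≈ 42.3°C.


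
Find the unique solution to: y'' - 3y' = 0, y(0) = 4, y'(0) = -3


Characteristic roots of r² - 3r = 0 are 0, 3.
General solution y = c₁ + c₂ e^(3x).
Apply y(0) = 4: c₁ + c₂ = 4. Apply y'(0) = -3: 0 c₁ + 3 c₂ = -3.
Solve: c₁ = 5, c₂ = -1.
Particular solution: y = 5 - e^(3x).


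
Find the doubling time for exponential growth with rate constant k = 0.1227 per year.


Exponential growth: P(t) = P₀ e^(0.1227t). Set P(t)/P₀ = 2: e^(0.1227t) = 2.
Solve: t = ln(2)/0.1227 ≈ 5.65 years.


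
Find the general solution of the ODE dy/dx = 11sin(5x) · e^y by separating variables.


Separate: e^(-y) dy = 11sin(5x) dx.
Integrate: -e^(-y) = -(11/5)cos(5x) + C₀.
Rearrange: e^(-y) = (11/5)cos(5x) + C.


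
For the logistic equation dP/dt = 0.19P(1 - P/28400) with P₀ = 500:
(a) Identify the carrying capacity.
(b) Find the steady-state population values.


Logistic ODE dP/dt = 0.19P(1 - P/28400) has equilibria where dP/dt = 0, i.e. P = 0 or P = 28400.
The coefficient (1 - P/K) = 0 when P = K, identifying K = 28400 as the carrying capacity.
(a) K = 28400; (b) equilibria P = 0 and P = 28400.


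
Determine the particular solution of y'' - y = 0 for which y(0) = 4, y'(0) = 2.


Characteristic roots of r² - 1 = 0 are -1, 1.
General solution y = c₁ e^(-x) + c₂ e^(x).
Apply y(0) = 4: c₁ + c₂ = 4. Apply y'(0) = 2: -1 c₁ + 1 c₂ = 2.
Solve: c₁ = 1, c₂ = 3.
Particular solution: y = e^(-x) + 3e^(x).


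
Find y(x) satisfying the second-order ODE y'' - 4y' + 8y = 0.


Characteristic equation: r² - 4r + 8 = 0.
Discriminant is negative; roots r = 2 ± 2i (complex conjugate pair).
General solution uses e^(α x)(C₁ cos(β x) + C₂ sin(β x)): y = e^(2x)(C₁cos(2x) + C₂sin(2x)).


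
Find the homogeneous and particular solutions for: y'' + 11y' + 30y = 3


Characteristic roots of r² + 11r + 30 = 0 are -5, -6.
y_h = C₁e^(-5x) + C₂e^(-6x).
Constant forcing; try y_p = A. Then 30A = 3 ⇒ A = 1/10.
General solution: y = C₁e^(-5x) + C₂e^(-6x) + 1/10.


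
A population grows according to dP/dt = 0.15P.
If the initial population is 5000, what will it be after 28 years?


The ODE dP/dt = 0.15P has solution P(t) = P(0)e^(0.15t).
Substitute P(0) = 5000 and t = 28: P(28) = 5000 e^(4.20) ≈ 333432.


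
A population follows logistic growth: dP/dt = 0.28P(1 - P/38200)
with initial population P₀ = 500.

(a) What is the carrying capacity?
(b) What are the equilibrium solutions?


Logistic ODE dP/dt = 0.28P(1 - P/38200) has equilibria where dP/dt = 0, i.e. P = 0 or P = 38200.
The coefficient (1 - P/K) = 0 when P = K, identifying K = 38200 as the carrying capacity.
(a) K = 38200; (b) equilibria P = 0 and P = 38200.


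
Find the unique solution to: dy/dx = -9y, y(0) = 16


General solution of y' = -9y is y = Ce^(-9x).
Apply y(0) = 16: C = 16.
Particular solution: y = 16e^(-9x).


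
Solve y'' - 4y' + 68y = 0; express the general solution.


Characteristic equation: r² - 4r + 68 = 0.
Discriminant is negative; roots r = 2 ± 8i (complex conjugate pair).
General solution uses e^(α x)(C₁ cos(β x) + C₂ sin(β x)): y = e^(2x)(C₁cos(8x) + C₂sin(8x)).


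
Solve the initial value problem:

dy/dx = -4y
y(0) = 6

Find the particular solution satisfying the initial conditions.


General solution of y' = -4y is y = Ce^(-4x).
Apply y(0) = 6: C = 6.
Particular solution: y = 6e^(-4x).


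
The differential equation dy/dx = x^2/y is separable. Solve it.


Separate variables: y dy = x^2 dx.
Integrate both sides: y²/2 = (1/3)x^3 + C₀.
Multiply by 2: y² = (2/3)x^3 + C.


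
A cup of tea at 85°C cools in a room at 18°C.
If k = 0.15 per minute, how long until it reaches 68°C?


From T(t) = T_a + (T₀ - T_a)e^(-kt), set T(t) = 68:
(68 - 18) / (85 - 18) = e^(-0.15t), so t = -ln(0.746)/0.15 ≈ 2.0 minutes.


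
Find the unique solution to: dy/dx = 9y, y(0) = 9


General solution of y' = 9y is y = Ce^(9x).
Apply y(0) = 9: C = 9.
Particular solution: y = 9e^(9x).


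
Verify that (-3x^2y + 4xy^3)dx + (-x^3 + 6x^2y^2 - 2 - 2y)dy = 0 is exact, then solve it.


Check exactness: ∂M/∂y = -3x^2 + 12xy^2 and ∂N/∂x = -3x^2 + 12xy^2; equal, so the equation is exact.
Integrate M with respect to x (treating y as constant): ∫M dx = -x^3y + 2x^2y^3 + h(y).
Differentiate w.r.t. y and set equal to N: the x-dependent terms already match, leaving h'(y) = -2 - 2y. Integrate: h(y) = -2y - y^2.
So F(x,y) = -x^3y + 2x^2y^3 - 2y - y^2.
General solution: -x^3y + 2x^2y^3 - 2y - y^2 = C.


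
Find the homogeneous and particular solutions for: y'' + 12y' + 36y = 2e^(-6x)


Characteristic polynomial (r + 6)² = 0; repeated root r = -6.
y_h = (C₁ + C₂x)e^(-6x). Forcing matches the repeated root (resonance), so try y_p = Ax² e^(-6x).
Substitute and solve for A: 2A = 2, so A = 1.
General solution: y = (C₁ + C₂x + x²)e^(-6x).


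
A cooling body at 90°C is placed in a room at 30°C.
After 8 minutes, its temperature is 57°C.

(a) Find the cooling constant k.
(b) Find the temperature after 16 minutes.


Newton's law: T(t) = T_a + (T₀ - T_a)e^(-kt).
(a) Use T(8) = 57: (57 - 30)/(90 - 30) = e^(-k·8), so k = -ln(0.450)/8 ≈ 0.0998.
(b) Apply k to t = 16: T(16) = 30 + (60)e^(-1.597) ≈ 42.1°C.


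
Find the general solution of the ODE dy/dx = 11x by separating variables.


Integrate both sides with respect to x: y = ∫ 11x dx = (11/2)x^2 + C.


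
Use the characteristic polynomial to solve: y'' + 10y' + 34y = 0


Characteristic equation: r² + 10r + 34 = 0.
Discriminant is negative; roots r = -5 ± 3i (complex conjugate pair).
General solution uses e^(α x)(C₁ cos(β x) + C₂ sin(β x)): y = e^(-5x)(C₁cos(3x) + C₂sin(3x)).


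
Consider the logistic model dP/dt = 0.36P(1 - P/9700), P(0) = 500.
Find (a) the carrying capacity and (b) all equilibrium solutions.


Logistic ODE dP/dt = 0.36P(1 - P/9700) has equilibria where dP/dt = 0, i.e. P = 0 or P = 9700.
The coefficient (1 - P/K) = 0 when P = K, identifying K = 9700 as the carrying capacity.
(a) K = 9700; (b) equilibria P = 0 and P = 9700.


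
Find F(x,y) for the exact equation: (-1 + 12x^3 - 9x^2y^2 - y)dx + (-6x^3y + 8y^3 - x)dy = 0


Check exactness: ∂M/∂y = -18x^2y - 1 and ∂N/∂x = -18x^2y - 1; equal, so the equation is exact.
Integrate M with respect to x (treating y as constant): ∫M dx = -x + 3x^4 - 3x^3y^2 - xy + h(y).
Differentiate w.r.t. y and set equal to N: the x-dependent terms already match, leaving h'(y) = 8y^3. Integrate: h(y) = 2y^4.
So F(x,y) = -x + 3x^4 - 3x^3y^2 + 2y^4 - xy.
General solution: -x + 3x^4 - 3x^3y^2 + 2y^4 - xy = C.


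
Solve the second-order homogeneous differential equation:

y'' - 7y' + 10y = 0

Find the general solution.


Characteristic equation: r² - 7r + 10 = 0.
Factor: (r - 5)(r - 2) = 0 ⇒ r = 5, 2 (distinct real).
General solution: y = C₁e^(5x) + C₂e^(2x).


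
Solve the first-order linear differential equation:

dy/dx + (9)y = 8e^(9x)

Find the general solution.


P(x) = 9 ⇒ μ = e^(9x).
(μ y)' = 8e^(18x) ⇒ μ y = (8/18)e^(18x) + C.
Divide by μ: y = (4/9)e^(9x) + Ce^(-9x).


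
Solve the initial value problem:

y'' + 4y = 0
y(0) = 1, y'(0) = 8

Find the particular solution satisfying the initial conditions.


Characteristic roots of r² + 4 = 0 are ±2i, so y = C₁cos(2x) + C₂sin(2x).
Apply y(0) = 1: C₁ = 1. Differentiate and apply y'(0) = 8: 2·C₂ = 8, so C₂ = 4.
Particular solution: y = cos(2x) + 4sin(2x).


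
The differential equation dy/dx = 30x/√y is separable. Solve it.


Separate: √y dy = 30x dx.
Integrate: (2/3)y^(3/2) = 15x² + C.


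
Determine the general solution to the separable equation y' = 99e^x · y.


Separate variables: dy/y = 99e^x dx.
Integrate: ln|y| = 99e^x + C₀.
Exponentiate: y = Ce^(99e^x).


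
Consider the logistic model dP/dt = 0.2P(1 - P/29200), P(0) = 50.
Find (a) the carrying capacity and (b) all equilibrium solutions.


Logistic ODE dP/dt = 0.2P(1 - P/29200) has equilibria where dP/dt = 0, i.e. P = 0 or P = 29200.
The coefficient (1 - P/K) = 0 when P = K, identifying K = 29200 as the carrying capacity.
(a) K = 29200; (b) equilibria P = 0 and P = 29200.


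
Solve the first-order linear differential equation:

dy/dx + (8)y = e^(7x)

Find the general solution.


P(x) = 8 ⇒ μ = e^(8x).
(μ y)' = e^(15x) ⇒ μ y = e^(15x)/15 + C.
Divide by μ: y = (1/15)e^(7x) + Ce^(-8x).


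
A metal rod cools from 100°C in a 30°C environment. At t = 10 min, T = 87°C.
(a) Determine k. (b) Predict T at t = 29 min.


Newton's law: T(t) = T_a + (T₀ - T_a)e^(-kt).
(a) Use T(10) = 87: (87 - 30)/(100 - 30) = e^(-k·10), so k = -ln(0.814)/10 ≈ 0.0205.
(b) Apply k to t = 29: T(29) = 30 + (70)e^(-0.596) ≈ 68.6°C.


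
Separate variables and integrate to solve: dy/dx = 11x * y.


Separate variables: dy/y = 11x dx.
Integrate: ln|y| = (11/2)x^2 + C₀.
Exponentiate: y = Ce^((11/2)x^2).


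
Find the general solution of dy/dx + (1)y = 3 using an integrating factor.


P(x) = 1, Q(x) = 3; integrating factor μ = e^(x).
(μ y)' = 3e^(x) ⇒ μ y = 3e^(x) + C.
Divide by μ: y = 3 + Ce^(-x).


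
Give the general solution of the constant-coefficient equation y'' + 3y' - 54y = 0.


Characteristic equation: r² + 3r - 54 = 0.
Factor: (r - 6)(r + 9) = 0 ⇒ r = 6, -9 (distinct real).
General solution: y = C₁e^(6x) + C₂e^(-9x).


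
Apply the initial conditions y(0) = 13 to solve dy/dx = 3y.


General solution of y' = 3y is y = Ce^(3x).
Apply y(0) = 13: C = 13.
Particular solution: y = 13e^(3x).


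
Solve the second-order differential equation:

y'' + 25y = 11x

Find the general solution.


Homogeneous: r² + 25 = 0 ⇒ r = ±5i, y_h = C₁cos(5x) + C₂sin(5x).
Polynomial forcing; try y_p = Ax + B. Then y_p'' + 25 y_p = 25(Ax + B) = 11x, so B = 0 and A = 11/25.
General solution: y = C₁cos(5x) + C₂sin(5x) + (11/25)x.


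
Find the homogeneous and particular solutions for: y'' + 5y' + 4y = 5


Characteristic roots of r² + 5r + 4 = 0 are -4, -1.
y_h = C₁e^(-4x) + C₂e^(-x).
Constant forcing; try y_p = A. Then 4A = 5 ⇒ A = 5/4.
General solution: y = C₁e^(-4x) + C₂e^(-x) + 5/4.


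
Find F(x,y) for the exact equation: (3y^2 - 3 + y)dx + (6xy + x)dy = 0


Check exactness: ∂M/∂y = 6y + 1 and ∂N/∂x = 6y + 1; equal, so the equation is exact.
Integrate M with respect to x (treating y as constant): ∫M dx = 3xy^2 - 3x + xy + h(y).
Differentiate w.r.t. y and set equal to N: all terms match, so h'(y) = 0 and h is a constant absorbed into C.
General solution: 3xy^2 - 3x + xy = C.


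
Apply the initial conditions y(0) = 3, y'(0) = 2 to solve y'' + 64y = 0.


Characteristic roots of r² + 64 = 0 are ±8i, so y = C₁cos(8x) + C₂sin(8x).
Apply y(0) = 3: C₁ = 3. Differentiate and apply y'(0) = 2: 8·C₂ = 2, so C₂ = 1/4.
Particular solution: y = 3cos(8x) + (1/4)sin(8x).


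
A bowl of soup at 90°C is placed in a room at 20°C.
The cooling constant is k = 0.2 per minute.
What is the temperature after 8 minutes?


Newton's law: dT/dt = -k(T - T_a) has solution T(t) = T_a + (T₀ - T_a)e^(-kt).
Plug in T_a = 20, T₀ = 90, k = 0.2, t = 8: T(8) = 20 + (70)e^(-1.60) ≈ 34.1°C.


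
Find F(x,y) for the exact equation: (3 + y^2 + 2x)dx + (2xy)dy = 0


Check exactness: ∂M/∂y = 2y and ∂N/∂x = 2y; equal, so the equation is exact.
Integrate M with respect to x (treating y as constant): ∫M dx = 3x + xy^2 + x^2 + h(y).
Differentiate w.r.t. y and set equal to N: all terms match, so h'(y) = 0 and h is a constant absorbed into C.
General solution: 3x + xy^2 + x^2 = C.


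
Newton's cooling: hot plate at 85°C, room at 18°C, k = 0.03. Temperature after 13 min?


Newton's law: dT/dt = -k(T - T_a) has solution T(t) = T_a + (T₀ - T_a)e^(-kt).
Plug in T_a = 18, T₀ = 85, k = 0.03, t = 13: T(13) = 18 + (67)e^(-0.39) ≈ 63.4°C.


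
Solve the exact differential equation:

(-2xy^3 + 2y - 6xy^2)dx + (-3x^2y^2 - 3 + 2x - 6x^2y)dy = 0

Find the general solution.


Check exactness: ∂M/∂y = -6xy^2 + 2 - 12xy and ∂N/∂x = -6xy^2 + 2 - 12xy; equal, so the equation is exact.
Integrate M with respect to x (treating y as constant): ∫M dx = -x^2y^3 + 2xy - 3x^2y^2 + h(y).
Differentiate w.r.t. y and set equal to N: the x-dependent terms already match, leaving h'(y) = -3. Integrate: h(y) = -3y.
So F(x,y) = -x^2y^3 - 3y + 2xy - 3x^2y^2.
General solution: -x^2y^3 - 3y + 2xy - 3x^2y^2 = C.


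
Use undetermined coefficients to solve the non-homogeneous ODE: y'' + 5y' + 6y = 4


Characteristic roots of r² + 5r + 6 = 0 are -3, -2.
y_h = C₁e^(-3x) + C₂e^(-2x).
Constant forcing; try y_p = A. Then 6A = 4 ⇒ A = 2/3.
General solution: y = C₁e^(-3x) + C₂e^(-2x) + 2/3.


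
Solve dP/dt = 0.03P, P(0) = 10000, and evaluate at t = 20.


The ODE dP/dt = 0.03P has solution P(t) = P(0)e^(0.03t).
Substitute P(0) = 10000 and t = 20: P(20) = 10000 e^(0.60) ≈ 18221.


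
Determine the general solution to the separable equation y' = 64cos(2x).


g(y) = 1, so integrate directly: y = ∫ 64cos(2x) dx = 32sin(2x) + C.


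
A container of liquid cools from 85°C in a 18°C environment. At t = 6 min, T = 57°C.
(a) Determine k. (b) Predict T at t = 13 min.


Newton's law: T(t) = T_a + (T₀ - T_a)e^(-kt).
(a) Use T(6) = 57: (57 - 18)/(85 - 18) = e^(-k·6), so k = -ln(0.582)/6 ≈ 0.0902.
(b) Apply k to t = 13: T(13) = 18 + (67)e^(-1.172) ≈ 38.7°C.


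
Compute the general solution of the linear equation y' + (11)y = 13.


P(x) = 11, Q(x) = 13; integrating factor μ = e^(11x).
(μ y)' = 13e^(11x) ⇒ μ y = (13/11)e^(11x) + C.
Divide by μ: y = 13/11 + Ce^(-11x).


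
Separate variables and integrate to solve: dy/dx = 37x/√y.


Separate: √y dy = 37x dx.
Integrate: (2/3)y^(3/2) = (37/2)x² + C.


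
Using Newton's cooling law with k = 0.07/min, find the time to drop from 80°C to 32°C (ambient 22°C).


From T(t) = T_a + (T₀ - T_a)e^(-kt), set T(t) = 32:
(32 - 22) / (80 - 22) = e^(-0.07t), so t = -ln(0.172)/0.07 ≈ 25.1 minutes.


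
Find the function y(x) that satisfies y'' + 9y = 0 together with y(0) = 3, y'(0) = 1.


Characteristic roots of r² + 9 = 0 are ±3i, so y = C₁cos(3x) + C₂sin(3x).
Apply y(0) = 3: C₁ = 3. Differentiate and apply y'(0) = 1: 3·C₂ = 1, so C₂ = 1/3.
Particular solution: y = 3cos(3x) + (1/3)sin(3x).


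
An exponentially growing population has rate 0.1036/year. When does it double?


Exponential growth: P(t) = P₀ e^(0.1036t). Set P(t)/P₀ = 2: e^(0.1036t) = 2.
Solve: t = ln(2)/0.1036 ≈ 6.69 years.


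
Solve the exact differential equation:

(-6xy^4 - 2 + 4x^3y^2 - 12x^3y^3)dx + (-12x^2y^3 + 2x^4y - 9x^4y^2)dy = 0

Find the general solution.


Check exactness: ∂M/∂y = -24xy^3 + 8x^3y - 36x^3y^2 and ∂N/∂x = -24xy^3 + 8x^3y - 36x^3y^2; equal, so the equation is exact.
Integrate M with respect to x (treating y as constant): ∫M dx = -3x^2y^4 - 2x + x^4y^2 - 3x^4y^3 + h(y).
Differentiate w.r.t. y and set equal to N: all terms match, so h'(y) = 0 and h is a constant absorbed into C.
General solution: -3x^2y^4 - 2x + x^4y^2 - 3x^4y^3 = C.


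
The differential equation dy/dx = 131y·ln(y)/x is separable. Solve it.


Separate: dy/[y ln(y)] = 131 dx/x.
Substitute u = ln(y): du/u = 131 dx/x.
Integrate: ln|ln(y)| = 131ln|x| + C₀, hence ln(y) = C·x^131.


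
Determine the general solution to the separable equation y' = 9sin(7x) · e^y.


Separate: e^(-y) dy = 9sin(7x) dx.
Integrate: -e^(-y) = -(9/7)cos(7x) + C₀.
Rearrange: e^(-y) = (9/7)cos(7x) + C.


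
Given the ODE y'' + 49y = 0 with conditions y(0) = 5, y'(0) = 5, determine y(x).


Characteristic roots of r² + 49 = 0 are ±7i, so y = C₁cos(7x) + C₂sin(7x).
Apply y(0) = 5: C₁ = 5. Differentiate and apply y'(0) = 5: 7·C₂ = 5, so C₂ = 5/7.
Particular solution: y = 5cos(7x) + (5/7)sin(7x).


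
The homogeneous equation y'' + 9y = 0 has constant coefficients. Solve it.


Characteristic equation: r² + 9 = 0.
Discriminant is negative; roots r = 0 ± 3i (complex conjugate pair).
General solution uses e^(α x)(C₁ cos(β x) + C₂ sin(β x)): y = C₁cos(3x) + C₂sin(3x).


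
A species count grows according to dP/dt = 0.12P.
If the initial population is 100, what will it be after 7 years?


The ODE dP/dt = 0.12P has solution P(t) = P(0)e^(0.12t).
Substitute P(0) = 100 and t = 7: P(7) = 100 e^(0.84) ≈ 232.


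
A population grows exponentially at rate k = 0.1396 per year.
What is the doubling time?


Exponential growth: P(t) = P₀ e^(0.1396t). Set P(t)/P₀ = 2: e^(0.1396t) = 2.
Solve: t = ln(2)/0.1396 ≈ 4.97 years.


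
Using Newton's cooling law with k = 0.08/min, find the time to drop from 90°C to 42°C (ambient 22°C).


From T(t) = T_a + (T₀ - T_a)e^(-kt), set T(t) = 42:
(42 - 22) / (90 - 22) = e^(-0.08t), so t = -ln(0.294)/0.08 ≈ 15.3 minutes.


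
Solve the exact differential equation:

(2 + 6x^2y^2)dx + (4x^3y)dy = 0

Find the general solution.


Check exactness: ∂M/∂y = 12x^2y and ∂N/∂x = 12x^2y; equal, so the equation is exact.
Integrate M with respect to x (treating y as constant): ∫M dx = 2x + 2x^3y^2 + h(y).
Differentiate w.r.t. y and set equal to N: all terms match, so h'(y) = 0 and h is a constant absorbed into C.
General solution: 2x + 2x^3y^2 = C.


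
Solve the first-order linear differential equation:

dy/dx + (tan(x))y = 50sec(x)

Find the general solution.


P(x) = tan(x) ⇒ μ = e^(∫tan(x)dx) = sec(x).
(sec(x) y)' = 50sec²(x) ⇒ sec(x) y = 50tan(x) + C.
Multiply by cos(x): y = 50sin(x) + C·cos(x).


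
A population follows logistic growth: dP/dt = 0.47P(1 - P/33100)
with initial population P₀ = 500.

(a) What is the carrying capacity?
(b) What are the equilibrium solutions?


Logistic ODE dP/dt = 0.47P(1 - P/33100) has equilibria where dP/dt = 0, i.e. P = 0 or P = 33100.
The coefficient (1 - P/K) = 0 when P = K, identifying K = 33100 as the carrying capacity.
(a) K = 33100; (b) equilibria P = 0 and P = 33100.


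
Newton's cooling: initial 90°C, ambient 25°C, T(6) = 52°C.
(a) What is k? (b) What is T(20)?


Newton's law: T(t) = T_a + (T₀ - T_a)e^(-kt).
(a) Use T(6) = 52: (52 - 25)/(90 - 25) = e^(-k·6), so k = -ln(0.415)/6 ≈ 0.1464.
(b) Apply k to t = 20: T(20) = 25 + (65)e^(-2.929) ≈ 28.5°C.


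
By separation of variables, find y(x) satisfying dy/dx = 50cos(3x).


g(y) = 1, so integrate directly: y = ∫ 50cos(3x) dx = (50/3)sin(3x) + C.


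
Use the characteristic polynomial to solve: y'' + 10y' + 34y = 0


Characteristic equation: r² + 10r + 34 = 0.
Discriminant is negative; roots r = -5 ± 3i (complex conjugate pair).
General solution uses e^(α x)(C₁ cos(β x) + C₂ sin(β x)): y = e^(-5x)(C₁cos(3x) + C₂sin(3x)).


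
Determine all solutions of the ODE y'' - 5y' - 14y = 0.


Characteristic equation: r² - 5r - 14 = 0.
Factor: (r - 7)(r + 2) = 0 ⇒ r = 7, -2 (distinct real).
General solution: y = C₁e^(7x) + C₂e^(-2x).


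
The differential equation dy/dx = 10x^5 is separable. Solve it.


Integrate both sides with respect to x: y = ∫ 10x^5 dx = (5/3)x^6 + C.


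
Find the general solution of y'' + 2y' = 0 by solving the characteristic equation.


Characteristic equation: r² + 2r = 0.
Factor: (r - 0)(r + 2) = 0 ⇒ r = 0, -2 (distinct real).
General solution: y = C₁ + C₂e^(-2x).


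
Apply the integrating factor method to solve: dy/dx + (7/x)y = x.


P(x) = 7/x ⇒ μ = x^7.
(x^7 y)' = x^7·x^1 = x^8.
Integrate: x^7 y = x^9/(9) + C.
Solve for y: y = (1/9)x^2 + C/x^7.


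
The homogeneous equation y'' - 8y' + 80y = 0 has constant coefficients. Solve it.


Characteristic equation: r² - 8r + 80 = 0.
Discriminant is negative; roots r = 4 ± 8i (complex conjugate pair).
General solution uses e^(α x)(C₁ cos(β x) + C₂ sin(β x)): y = e^(4x)(C₁cos(8x) + C₂sin(8x)).


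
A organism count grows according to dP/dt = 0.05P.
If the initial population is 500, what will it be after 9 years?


The ODE dP/dt = 0.05P has solution P(t) = P(0)e^(0.05t).
Substitute P(0) = 500 and t = 9: P(9) = 500 e^(0.45) ≈ 784.


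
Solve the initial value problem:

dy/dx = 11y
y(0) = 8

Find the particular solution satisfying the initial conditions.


General solution of y' = 11y is y = Ce^(11x).
Apply y(0) = 8: C = 8.
Particular solution: y = 8e^(11x).


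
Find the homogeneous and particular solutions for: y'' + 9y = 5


Homogeneous part: r² + 9 = 0 ⇒ r = ±3i, so y_h = C₁cos(3x) + C₂sin(3x).
Try constant y_p = A; plug in: 9A = 5 ⇒ A = 5/9.
General solution: y = C₁cos(3x) + C₂sin(3x) + 5/9.


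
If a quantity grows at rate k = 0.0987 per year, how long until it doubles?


Exponential growth: P(t) = P₀ e^(0.0987t). Set P(t)/P₀ = 2: e^(0.0987t) = 2.
Solve: t = ln(2)/0.0987 ≈ 7.02 years.


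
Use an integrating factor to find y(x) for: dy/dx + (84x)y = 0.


P(x) = 84x ⇒ μ = e^(42x²).
Q(x) = 0 so μ y is constant: y = Ce^(-42x²).


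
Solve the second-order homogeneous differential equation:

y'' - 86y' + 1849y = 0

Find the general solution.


Characteristic equation: r² - 86r + 1849 = 0, i.e. (r - 43)² = 0.
Repeated root r = 43; include an x factor for the second linearly independent solution.
General solution: y = (C₁ + C₂x)e^(43x).


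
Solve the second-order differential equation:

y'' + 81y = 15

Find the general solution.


Homogeneous part: r² + 81 = 0 ⇒ r = ±9i, so y_h = C₁cos(9x) + C₂sin(9x).
Try constant y_p = A; plug in: 81A = 15 ⇒ A = 5/27.
General solution: y = C₁cos(9x) + C₂sin(9x) + 5/27.


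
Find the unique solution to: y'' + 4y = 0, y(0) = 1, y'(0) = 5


Characteristic roots of r² + 4 = 0 are ±2i, so y = C₁cos(2x) + C₂sin(2x).
Apply y(0) = 1: C₁ = 1. Differentiate and apply y'(0) = 5: 2·C₂ = 5, so C₂ = 5/2.
Particular solution: y = cos(2x) + (5/2)sin(2x).


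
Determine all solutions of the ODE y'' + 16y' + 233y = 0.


Characteristic equation: r² + 16r + 233 = 0.
Discriminant is negative; roots r = -8 ± 13i (complex conjugate pair).
General solution uses e^(α x)(C₁ cos(β x) + C₂ sin(β x)): y = e^(-8x)(C₁cos(13x) + C₂sin(13x)).


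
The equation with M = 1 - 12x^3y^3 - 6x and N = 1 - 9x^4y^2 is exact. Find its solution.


Check exactness: ∂M/∂y = -36x^3y^2 and ∂N/∂x = -36x^3y^2; equal, so the equation is exact.
Integrate M with respect to x (treating y as constant): ∫M dx = x - 3x^4y^3 - 3x^2 + h(y).
Differentiate w.r.t. y and set equal to N: the x-dependent terms already match, leaving h'(y) = 1. Integrate: h(y) = y.
So F(x,y) = y + x - 3x^4y^3 - 3x^2.
General solution: y + x - 3x^4y^3 - 3x^2 = C.


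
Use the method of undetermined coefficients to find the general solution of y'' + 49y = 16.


Homogeneous part: r² + 49 = 0 ⇒ r = ±7i, so y_h = C₁cos(7x) + C₂sin(7x).
Try constant y_p = A; plug in: 49A = 16 ⇒ A = 16/49.
General solution: y = C₁cos(7x) + C₂sin(7x) + 16/49.


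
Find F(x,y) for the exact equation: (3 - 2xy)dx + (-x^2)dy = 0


Check exactness: ∂M/∂y = -2x and ∂N/∂x = -2x; equal, so the equation is exact.
Integrate M with respect to x (treating y as constant): ∫M dx = 3x - x^2y + h(y).
Differentiate w.r.t. y and set equal to N: all terms match, so h'(y) = 0 and h is a constant absorbed into C.
General solution: 3x - x^2y = C.


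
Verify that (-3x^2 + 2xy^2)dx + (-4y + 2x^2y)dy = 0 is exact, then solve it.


Check exactness: ∂M/∂y = 4xy and ∂N/∂x = 4xy; equal, so the equation is exact.
Integrate M with respect to x (treating y as constant): ∫M dx = -x^3 + x^2y^2 + h(y).
Differentiate w.r.t. y and set equal to N: the x-dependent terms already match, leaving h'(y) = -4y. Integrate: h(y) = -2y^2.
So F(x,y) = -2y^2 - x^3 + x^2y^2.
General solution: -2y^2 - x^3 + x^2y^2 = C.


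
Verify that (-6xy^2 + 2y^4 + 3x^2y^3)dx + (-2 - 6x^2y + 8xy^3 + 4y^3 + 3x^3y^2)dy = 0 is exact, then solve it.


Check exactness: ∂M/∂y = -12xy + 8y^3 + 9x^2y^2 and ∂N/∂x = -12xy + 8y^3 + 9x^2y^2; equal, so the equation is exact.
Integrate M with respect to x (treating y as constant): ∫M dx = -3x^2y^2 + 2xy^4 + x^3y^3 + h(y).
Differentiate w.r.t. y and set equal to N: the x-dependent terms already match, leaving h'(y) = -2 + 4y^3. Integrate: h(y) = -2y + y^4.
So F(x,y) = -2y - 3x^2y^2 + 2xy^4 + y^4 + x^3y^3.
General solution: -2y - 3x^2y^2 + 2xy^4 + y^4 + x^3y^3 = C.


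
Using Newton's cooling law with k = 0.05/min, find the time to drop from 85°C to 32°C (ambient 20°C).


From T(t) = T_a + (T₀ - T_a)e^(-kt), set T(t) = 32:
(32 - 20) / (85 - 20) = e^(-0.05t), so t = -ln(0.185)/0.05 ≈ 33.8 minutes.


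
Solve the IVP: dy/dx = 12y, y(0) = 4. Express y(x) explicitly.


General solution of y' = 12y is y = Ce^(12x).
Apply y(0) = 4: C = 4.
Particular solution: y = 4e^(12x).
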